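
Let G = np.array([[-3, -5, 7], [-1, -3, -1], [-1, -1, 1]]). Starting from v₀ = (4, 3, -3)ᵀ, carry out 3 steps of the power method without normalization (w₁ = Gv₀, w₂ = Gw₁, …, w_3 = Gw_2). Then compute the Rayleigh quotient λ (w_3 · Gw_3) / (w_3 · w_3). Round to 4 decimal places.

-4.8312

w1 = Gv₀ = ((-3)·4 + (-5)·3 + 7·(-3); (-1)·4 + (-3)·3 + (-1)·(-3); (-1)·4 + (-1)·3 + 1·(-3)) = (-48, -10, -10)
w2 = Gw1 = ((-3)·(-48) + (-5)·(-10) + 7·(-10); (-1)·(-48) + (-3)·(-10) + (-1)·(-10); (-1)·(-48) + (-1)·(-10) + 1·(-10)) = (124, 88, 48)
w3 = Gw2 = (-476, -436, -164)
Gw3 = (2460, 1948, 748)
w3·Gw3 = (-476)·2460 + (-436)·1948 + (-164)·748 = -2142960; w3·w3 = (-476)·(-476) + (-436)·(-436) + (-164)·(-164) = 443568
λ ≈ -2142960/443568 = -4.8312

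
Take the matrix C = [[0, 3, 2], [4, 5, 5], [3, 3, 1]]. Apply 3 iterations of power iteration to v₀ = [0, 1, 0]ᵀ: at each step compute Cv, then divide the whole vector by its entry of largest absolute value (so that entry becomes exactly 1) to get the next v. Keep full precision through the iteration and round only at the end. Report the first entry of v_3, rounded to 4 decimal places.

Cv0 = (3.00000, 5.00000, 3.00000); divide by 5.00000 → v1 = (0.60000, 1.00000, 0.60000)
Cv1 = (4.20000, 10.40000, 5.40000); divide by 10.40000 → v2 = (0.40385, 1.00000, 0.51923)
Cv2 = (4.03846, 9.21154, 4.73077); divide by 9.21154 → v3 = (0.43841, 1.00000, 0.51357)
Requested entry of v3: 210/479 = 0.4384

0.4384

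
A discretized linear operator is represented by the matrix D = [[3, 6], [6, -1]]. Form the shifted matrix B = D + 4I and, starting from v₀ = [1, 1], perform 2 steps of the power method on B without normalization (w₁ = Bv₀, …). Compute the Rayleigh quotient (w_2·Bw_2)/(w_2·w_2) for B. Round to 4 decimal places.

11.3245

B = D + 4I has rows (7, 6); (6, 3)
w1 = Bv₀ = (7·1 + 6·1; 6·1 + 3·1) = (13, 9)
w2 = Bw1 = (7·13 + 6·9; 6·13 + 3·9) = (145, 105)
Bw2 = (1645, 1185)
w2·Bw2 = 362950; w2·w2 = 32050; μ ≈ 362950/32050 = 11.3245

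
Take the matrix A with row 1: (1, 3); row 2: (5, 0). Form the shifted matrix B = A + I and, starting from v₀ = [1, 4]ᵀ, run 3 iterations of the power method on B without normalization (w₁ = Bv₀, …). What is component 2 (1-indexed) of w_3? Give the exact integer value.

B = A + I has rows (2, 3); (5, 1)
w1 = Bv₀ = (14, 9)
w2 = Bw1 = (55, 79)
w3 = Bw2 = (347, 354)
Requested component of w3: 354

354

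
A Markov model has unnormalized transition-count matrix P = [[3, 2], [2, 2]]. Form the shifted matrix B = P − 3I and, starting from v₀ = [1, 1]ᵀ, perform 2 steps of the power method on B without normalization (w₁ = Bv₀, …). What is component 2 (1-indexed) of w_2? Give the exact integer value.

B = P − 3I has rows (0, 2); (2, -1)
w1 = Bv₀ = (0·1 + 2·1; 2·1 + (-1)·1) = (2, 1)
w2 = Bw1 = (0·2 + 2·1; 2·2 + (-1)·1) = (2, 3)
Requested component of w2: 3

3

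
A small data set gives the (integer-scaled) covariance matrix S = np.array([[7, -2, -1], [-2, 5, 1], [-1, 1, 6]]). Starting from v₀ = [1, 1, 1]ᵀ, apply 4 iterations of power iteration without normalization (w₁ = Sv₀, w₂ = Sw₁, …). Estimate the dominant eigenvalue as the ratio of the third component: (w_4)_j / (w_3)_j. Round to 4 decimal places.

w1 = Sv₀ = (7·1 + (-2)·1 + (-1)·1; (-2)·1 + 5·1 + 1·1; (-1)·1 + 1·1 + 6·1) = (4, 4, 6)
w2 = Sw1 = (7·4 + (-2)·4 + (-1)·6; (-2)·4 + 5·4 + 1·6; (-1)·4 + 1·4 + 6·6) = (14, 18, 36)
w3 = Sw2 = (26, 98, 220)
w4 = Sw3 = (-234, 658, 1392)
Ratio at component: 1392 / 220 = 6.3273

6.3273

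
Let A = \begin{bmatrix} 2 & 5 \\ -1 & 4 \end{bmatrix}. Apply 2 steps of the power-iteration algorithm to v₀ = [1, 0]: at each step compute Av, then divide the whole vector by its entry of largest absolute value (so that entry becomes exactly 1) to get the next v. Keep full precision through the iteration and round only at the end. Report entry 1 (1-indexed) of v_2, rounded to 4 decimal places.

0.1667

Av0 = (2.00000, -1.00000); divide by 2.00000 → v1 = (1.00000, -0.50000)
Av1 = (-0.50000, -3.00000); divide by -3.00000 → v2 = (0.16667, 1.00000)
Requested entry of v2: -1/-6 = 0.1667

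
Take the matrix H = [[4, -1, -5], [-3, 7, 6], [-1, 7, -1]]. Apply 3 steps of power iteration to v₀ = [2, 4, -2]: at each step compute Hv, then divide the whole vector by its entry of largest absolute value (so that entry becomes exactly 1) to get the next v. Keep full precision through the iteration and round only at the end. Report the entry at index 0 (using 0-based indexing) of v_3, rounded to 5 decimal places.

Hv0 = (14.000000, 10.000000, 28.000000); divide by 28.000000 → v1 = (0.500000, 0.357143, 1.000000)
Hv1 = (-3.357143, 7.000000, 1.000000); divide by 7.000000 → v2 = (-0.479592, 1.000000, 0.142857)
Hv2 = (-3.632653, 9.295918, 7.336735); divide by 9.295918 → v3 = (-0.390779, 1.000000, 0.789243)
Requested entry of v3: -712/1822 = -0.39078

-0.39078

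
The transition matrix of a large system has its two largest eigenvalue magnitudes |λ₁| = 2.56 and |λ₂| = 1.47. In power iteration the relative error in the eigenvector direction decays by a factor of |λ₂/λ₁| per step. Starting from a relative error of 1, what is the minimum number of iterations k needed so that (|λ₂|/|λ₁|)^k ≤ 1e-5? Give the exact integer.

21

|λ₂/λ₁| = 1.47/2.56 = 0.57422
Need k ≥ ln(1e-5) / ln(0.57422) = -11.5129 / -0.5547 ≈ 20.754
Smallest integer k satisfying the bound: 21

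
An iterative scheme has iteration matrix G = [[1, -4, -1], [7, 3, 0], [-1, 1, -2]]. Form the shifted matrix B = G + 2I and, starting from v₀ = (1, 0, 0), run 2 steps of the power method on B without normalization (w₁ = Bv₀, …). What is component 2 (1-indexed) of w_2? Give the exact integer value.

56

B = G + 2I has rows (3, -4, -1); (7, 5, 0); (-1, 1, 0)
w1 = Bv₀ = (3·1 + (-4)·0 + (-1)·0; 7·1 + 5·0 + 0·0; (-1)·1 + 1·0 + 0·0) = (3, 7, -1)
w2 = Bw1 = (3·3 + (-4)·7 + (-1)·(-1); 7·3 + 5·7 + 0·(-1); (-1)·3 + 1·7 + 0·(-1)) = (-18, 56, 4)
Requested component of w2: 56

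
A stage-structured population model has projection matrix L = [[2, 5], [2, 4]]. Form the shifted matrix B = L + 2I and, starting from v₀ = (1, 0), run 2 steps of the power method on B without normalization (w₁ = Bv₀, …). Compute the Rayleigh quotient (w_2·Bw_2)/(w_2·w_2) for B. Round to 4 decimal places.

8.1264

B = L + 2I has rows (4, 5); (2, 6)
w1 = Bv₀ = (4·1 + 5·0; 2·1 + 6·0) = (4, 2)
w2 = Bw1 = (4·4 + 5·2; 2·4 + 6·2) = (26, 20)
Bw2 = (204, 172)
w2·Bw2 = 8744; w2·w2 = 1076; μ ≈ 8744/1076 = 8.1264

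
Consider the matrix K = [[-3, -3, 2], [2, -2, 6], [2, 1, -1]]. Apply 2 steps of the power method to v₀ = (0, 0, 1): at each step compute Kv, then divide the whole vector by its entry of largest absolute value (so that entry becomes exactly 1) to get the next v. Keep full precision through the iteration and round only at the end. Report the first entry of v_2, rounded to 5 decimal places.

Kv0 = (2.000000, 6.000000, -1.000000); divide by 6.000000 → v1 = (0.333333, 1.000000, -0.166667)
Kv1 = (-4.333333, -2.333333, 1.833333); divide by -4.333333 → v2 = (1.000000, 0.538462, -0.423077)
Requested entry of v2: -26/-26 = 1.00000

1.00000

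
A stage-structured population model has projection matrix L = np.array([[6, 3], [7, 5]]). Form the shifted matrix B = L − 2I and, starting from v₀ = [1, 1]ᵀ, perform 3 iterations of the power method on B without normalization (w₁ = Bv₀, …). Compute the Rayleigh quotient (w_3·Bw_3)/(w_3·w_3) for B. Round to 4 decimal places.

8.1083

B = L − 2I has rows (4, 3); (7, 3)
w1 = Bv₀ = (7, 10)
w2 = Bw1 = (58, 79)
w3 = Bw2 = (469, 643)
Bw3 = (3805, 5212)
w3·Bw3 = 5135861; w3·w3 = 633410; μ ≈ 5135861/633410 = 8.1083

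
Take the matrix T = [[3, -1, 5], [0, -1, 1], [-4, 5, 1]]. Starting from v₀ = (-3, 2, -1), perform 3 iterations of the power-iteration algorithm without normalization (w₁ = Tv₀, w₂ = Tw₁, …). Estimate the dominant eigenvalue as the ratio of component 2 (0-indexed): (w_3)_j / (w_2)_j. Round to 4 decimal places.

λ ≈ -0.7143

w1 = Tv₀ = (-16, -3, 21)
w2 = Tw1 = (60, 24, 70)
w3 = Tw2 = (506, 46, -50)
Ratio at component: -50 / 70 = -0.7143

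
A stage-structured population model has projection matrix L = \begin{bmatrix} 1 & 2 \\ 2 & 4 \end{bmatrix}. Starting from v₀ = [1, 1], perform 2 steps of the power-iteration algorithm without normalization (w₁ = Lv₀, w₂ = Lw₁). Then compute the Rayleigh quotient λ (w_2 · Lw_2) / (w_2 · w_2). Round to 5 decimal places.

w1 = Lv₀ = (3, 6)
w2 = Lw1 = (15, 30)
Lw2 = (75, 150)
w2·Lw2 = 15·75 + 30·150 = 5625; w2·w2 = 15·15 + 30·30 = 1125
λ ≈ 5625/1125 = 5.00000

5.00000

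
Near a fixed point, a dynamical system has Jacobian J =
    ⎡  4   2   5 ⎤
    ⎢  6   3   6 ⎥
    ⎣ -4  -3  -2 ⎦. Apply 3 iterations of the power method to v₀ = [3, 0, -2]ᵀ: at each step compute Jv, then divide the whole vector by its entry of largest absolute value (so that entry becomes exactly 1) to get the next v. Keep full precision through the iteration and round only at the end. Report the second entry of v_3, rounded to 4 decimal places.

Jv0 = (2.00000, 6.00000, -8.00000); divide by -8.00000 → v1 = (-0.25000, -0.75000, 1.00000)
Jv1 = (2.50000, 2.25000, 1.25000); divide by 2.50000 → v2 = (1.00000, 0.90000, 0.50000)
Jv2 = (8.30000, 11.70000, -7.70000); divide by 11.70000 → v3 = (0.70940, 1.00000, -0.65812)
Requested entry of v3: -234/-234 = 1.0000

1.0000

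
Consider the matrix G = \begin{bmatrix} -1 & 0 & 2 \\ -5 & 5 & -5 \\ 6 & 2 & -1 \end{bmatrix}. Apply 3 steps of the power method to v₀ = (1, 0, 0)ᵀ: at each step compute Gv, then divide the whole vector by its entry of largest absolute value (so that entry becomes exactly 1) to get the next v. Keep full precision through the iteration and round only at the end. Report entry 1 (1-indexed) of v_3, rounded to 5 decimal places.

0.27805

Gv0 = (-1.000000, -5.000000, 6.000000); divide by 6.000000 → v1 = (-0.166667, -0.833333, 1.000000)
Gv1 = (2.166667, -8.333333, -3.666667); divide by -8.333333 → v2 = (-0.260000, 1.000000, 0.440000)
Gv2 = (1.140000, 4.100000, 0.000000); divide by 4.100000 → v3 = (0.278049, 1.000000, 0.000000)
Requested entry of v3: -57/-205 = 0.27805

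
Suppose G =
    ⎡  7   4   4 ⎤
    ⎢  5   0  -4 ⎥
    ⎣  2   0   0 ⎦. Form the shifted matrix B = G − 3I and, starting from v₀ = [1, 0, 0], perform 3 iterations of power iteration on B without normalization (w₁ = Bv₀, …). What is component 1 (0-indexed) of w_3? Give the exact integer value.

B = G − 3I has rows (4, 4, 4); (5, -3, -4); (2, 0, -3)
w1 = Bv₀ = (4, 5, 2)
w2 = Bw1 = (44, -3, 2)
w3 = Bw2 = (172, 221, 82)
Requested component of w3: 221

221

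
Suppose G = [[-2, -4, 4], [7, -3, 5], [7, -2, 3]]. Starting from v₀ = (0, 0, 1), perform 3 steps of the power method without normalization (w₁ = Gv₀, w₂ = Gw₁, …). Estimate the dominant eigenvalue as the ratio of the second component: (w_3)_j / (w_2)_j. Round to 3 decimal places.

w1 = Gv₀ = ((-2)·0 + (-4)·0 + 4·1; 7·0 + (-3)·0 + 5·1; 7·0 + (-2)·0 + 3·1) = (4, 5, 3)
w2 = Gw1 = ((-2)·4 + (-4)·5 + 4·3; 7·4 + (-3)·5 + 5·3; 7·4 + (-2)·5 + 3·3) = (-16, 28, 27)
w3 = Gw2 = (28, -61, -87)
Ratio at component: -61 / 28 = -2.179

λ ≈ -2.179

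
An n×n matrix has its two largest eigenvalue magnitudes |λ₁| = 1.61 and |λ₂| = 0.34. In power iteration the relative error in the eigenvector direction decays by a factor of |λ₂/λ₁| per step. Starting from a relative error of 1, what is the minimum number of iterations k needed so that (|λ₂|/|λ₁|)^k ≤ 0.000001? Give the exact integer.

9

|λ₂/λ₁| = 0.34/1.61 = 0.21118
Need k ≥ ln(0.000001) / ln(0.21118) = -13.8155 / -1.5550 ≈ 8.884
Smallest integer k satisfying the bound: 9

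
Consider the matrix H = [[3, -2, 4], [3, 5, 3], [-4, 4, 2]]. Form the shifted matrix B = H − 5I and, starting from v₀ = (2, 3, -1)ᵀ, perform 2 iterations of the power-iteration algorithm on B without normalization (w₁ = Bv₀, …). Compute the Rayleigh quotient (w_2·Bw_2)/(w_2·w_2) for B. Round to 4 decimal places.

-3.8031

B = H − 5I has rows (-2, -2, 4); (3, 0, 3); (-4, 4, -3)
w1 = Bv₀ = ((-2)·2 + (-2)·3 + 4·(-1); 3·2 + 0·3 + 3·(-1); (-4)·2 + 4·3 + (-3)·(-1)) = (-14, 3, 7)
w2 = Bw1 = ((-2)·(-14) + (-2)·3 + 4·7; 3·(-14) + 0·3 + 3·7; (-4)·(-14) + 4·3 + (-3)·7) = (50, -21, 47)
Bw2 = (130, 291, -425)
w2·Bw2 = -19586; w2·w2 = 5150; μ ≈ -19586/5150 = -3.8031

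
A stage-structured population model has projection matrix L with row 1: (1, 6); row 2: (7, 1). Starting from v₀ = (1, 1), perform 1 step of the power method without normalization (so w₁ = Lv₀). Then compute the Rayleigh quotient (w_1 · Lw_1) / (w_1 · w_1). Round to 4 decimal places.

7.4425

w1 = Lv₀ = (1·1 + 6·1; 7·1 + 1·1) = (7, 8)
Lw1 = (55, 57)
w1·Lw1 = 7·55 + 8·57 = 841; w1·w1 = 7·7 + 8·8 = 113
λ ≈ 841/113 = 7.4425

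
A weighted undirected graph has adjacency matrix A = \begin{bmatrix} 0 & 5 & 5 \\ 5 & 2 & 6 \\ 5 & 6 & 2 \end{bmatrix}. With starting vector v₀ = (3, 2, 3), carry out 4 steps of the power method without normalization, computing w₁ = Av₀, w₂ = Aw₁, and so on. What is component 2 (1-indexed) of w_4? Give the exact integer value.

60042

w1 = Av₀ = (25, 37, 33)
w2 = Aw1 = (350, 397, 413)
w3 = Aw2 = (4050, 5022, 4958)
w4 = Aw3 = (49900, 60042, 60298)
The requested component of w4 is 60042.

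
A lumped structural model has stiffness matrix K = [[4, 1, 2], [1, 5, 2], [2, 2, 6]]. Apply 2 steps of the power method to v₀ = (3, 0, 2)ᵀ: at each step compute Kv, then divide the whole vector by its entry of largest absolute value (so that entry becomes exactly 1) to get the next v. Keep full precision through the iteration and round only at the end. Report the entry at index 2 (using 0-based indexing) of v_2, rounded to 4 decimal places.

Kv0 = (16.00000, 7.00000, 18.00000); divide by 18.00000 → v1 = (0.88889, 0.38889, 1.00000)
Kv1 = (5.94444, 4.83333, 8.55556); divide by 8.55556 → v2 = (0.69481, 0.56494, 1.00000)
Requested entry of v2: 154/154 = 1.0000

1.0000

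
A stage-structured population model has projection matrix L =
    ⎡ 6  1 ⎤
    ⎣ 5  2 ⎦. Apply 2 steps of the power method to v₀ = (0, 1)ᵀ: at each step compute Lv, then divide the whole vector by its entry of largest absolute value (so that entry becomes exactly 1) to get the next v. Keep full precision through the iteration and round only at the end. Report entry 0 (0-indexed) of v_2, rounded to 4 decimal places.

0.8889

Lv0 = (1.00000, 2.00000); divide by 2.00000 → v1 = (0.50000, 1.00000)
Lv1 = (4.00000, 4.50000); divide by 4.50000 → v2 = (0.88889, 1.00000)
Requested entry of v2: 8/9 = 0.8889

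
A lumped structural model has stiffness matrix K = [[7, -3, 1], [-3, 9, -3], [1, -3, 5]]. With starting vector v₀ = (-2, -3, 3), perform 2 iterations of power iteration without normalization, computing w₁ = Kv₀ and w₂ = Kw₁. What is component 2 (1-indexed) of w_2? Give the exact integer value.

w1 = Kv₀ = (7·(-2) + (-3)·(-3) + 1·3; (-3)·(-2) + 9·(-3) + (-3)·3; 1·(-2) + (-3)·(-3) + 5·3) = (-2, -30, 22)
w2 = Kw1 = (7·(-2) + (-3)·(-30) + 1·22; (-3)·(-2) + 9·(-30) + (-3)·22; 1·(-2) + (-3)·(-30) + 5·22) = (98, -330, 198)
The requested component of w2 is -330.

-330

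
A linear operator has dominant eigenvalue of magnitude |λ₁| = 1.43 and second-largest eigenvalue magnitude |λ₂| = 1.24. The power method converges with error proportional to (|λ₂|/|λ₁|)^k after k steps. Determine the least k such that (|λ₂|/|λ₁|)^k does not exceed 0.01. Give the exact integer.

33

|λ₂/λ₁| = 1.24/1.43 = 0.86713
Need k ≥ ln(0.01) / ln(0.86713) = -4.6052 / -0.1426 ≈ 32.303
Smallest integer k satisfying the bound: 33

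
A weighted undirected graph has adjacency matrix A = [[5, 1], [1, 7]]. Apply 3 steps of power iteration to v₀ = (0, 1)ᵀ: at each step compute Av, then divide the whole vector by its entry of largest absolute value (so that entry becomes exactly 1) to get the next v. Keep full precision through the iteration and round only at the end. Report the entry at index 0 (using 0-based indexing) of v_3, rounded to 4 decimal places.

0.3039

Av0 = (1.00000, 7.00000); divide by 7.00000 → v1 = (0.14286, 1.00000)
Av1 = (1.71429, 7.14286); divide by 7.14286 → v2 = (0.24000, 1.00000)
Av2 = (2.20000, 7.24000); divide by 7.24000 → v3 = (0.30387, 1.00000)
Requested entry of v3: 110/362 = 0.3039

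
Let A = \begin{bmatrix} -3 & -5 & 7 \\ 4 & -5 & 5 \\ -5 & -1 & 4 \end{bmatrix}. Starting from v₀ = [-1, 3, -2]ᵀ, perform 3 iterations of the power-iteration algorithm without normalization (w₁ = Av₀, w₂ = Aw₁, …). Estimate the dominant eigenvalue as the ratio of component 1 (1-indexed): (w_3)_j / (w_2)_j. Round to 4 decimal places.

1.9171

w1 = Av₀ = (-26, -29, -6)
w2 = Aw1 = (181, 11, 135)
w3 = Aw2 = (347, 1344, -376)
Ratio at component: 347 / 181 = 1.9171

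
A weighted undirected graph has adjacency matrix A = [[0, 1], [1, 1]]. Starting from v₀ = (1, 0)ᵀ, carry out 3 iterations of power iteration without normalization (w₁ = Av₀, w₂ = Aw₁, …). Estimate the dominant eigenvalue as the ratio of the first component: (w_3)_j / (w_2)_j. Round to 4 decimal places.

λ ≈ 1.0000

w1 = Av₀ = (0, 1)
w2 = Aw1 = (1, 1)
w3 = Aw2 = (1, 2)
Ratio at component: 1 / 1 = 1.0000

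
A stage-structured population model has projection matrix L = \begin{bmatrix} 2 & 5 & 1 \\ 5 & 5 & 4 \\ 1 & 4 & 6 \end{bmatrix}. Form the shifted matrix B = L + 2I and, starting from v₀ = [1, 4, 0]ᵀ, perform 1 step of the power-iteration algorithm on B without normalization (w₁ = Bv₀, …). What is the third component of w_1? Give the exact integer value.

B = L + 2I has rows (4, 5, 1); (5, 7, 4); (1, 4, 8)
w1 = Bv₀ = (4·1 + 5·4 + 1·0; 5·1 + 7·4 + 4·0; 1·1 + 4·4 + 8·0) = (24, 33, 17)
Requested component of w1: 17

17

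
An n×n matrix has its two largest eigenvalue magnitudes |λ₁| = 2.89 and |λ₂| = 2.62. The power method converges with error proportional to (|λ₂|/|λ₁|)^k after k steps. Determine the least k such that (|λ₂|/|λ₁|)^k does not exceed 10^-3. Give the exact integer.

|λ₂/λ₁| = 2.62/2.89 = 0.90657
Need k ≥ ln(10^-3) / ln(0.90657) = -6.9078 / -0.0981 ≈ 70.428
Smallest integer k satisfying the bound: 71

71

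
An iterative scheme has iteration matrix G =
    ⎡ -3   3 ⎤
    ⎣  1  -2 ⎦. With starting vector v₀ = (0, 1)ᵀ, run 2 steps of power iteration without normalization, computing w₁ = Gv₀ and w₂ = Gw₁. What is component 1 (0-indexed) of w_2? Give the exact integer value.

w1 = Gv₀ = ((-3)·0 + 3·1; 1·0 + (-2)·1) = (3, -2)
w2 = Gw1 = ((-3)·3 + 3·(-2); 1·3 + (-2)·(-2)) = (-15, 7)
The requested component of w2 is 7.

7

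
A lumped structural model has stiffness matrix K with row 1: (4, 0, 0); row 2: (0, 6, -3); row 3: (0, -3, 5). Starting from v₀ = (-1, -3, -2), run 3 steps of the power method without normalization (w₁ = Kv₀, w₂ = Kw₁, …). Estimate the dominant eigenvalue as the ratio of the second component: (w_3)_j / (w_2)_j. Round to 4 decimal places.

w1 = Kv₀ = (4·(-1) + 0·(-3) + 0·(-2); 0·(-1) + 6·(-3) + (-3)·(-2); 0·(-1) + (-3)·(-3) + 5·(-2)) = (-4, -12, -1)
w2 = Kw1 = (4·(-4) + 0·(-12) + 0·(-1); 0·(-4) + 6·(-12) + (-3)·(-1); 0·(-4) + (-3)·(-12) + 5·(-1)) = (-16, -69, 31)
w3 = Kw2 = (-64, -507, 362)
Ratio at component: -507 / -69 = 7.3478

7.3478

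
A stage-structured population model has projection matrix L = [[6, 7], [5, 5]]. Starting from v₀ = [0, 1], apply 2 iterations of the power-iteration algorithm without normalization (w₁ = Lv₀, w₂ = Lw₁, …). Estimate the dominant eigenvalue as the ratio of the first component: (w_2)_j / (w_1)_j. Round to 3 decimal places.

w1 = Lv₀ = (6·0 + 7·1; 5·0 + 5·1) = (7, 5)
w2 = Lw1 = (6·7 + 7·5; 5·7 + 5·5) = (77, 60)
Ratio at component: 77 / 7 = 11.000

λ ≈ 11.000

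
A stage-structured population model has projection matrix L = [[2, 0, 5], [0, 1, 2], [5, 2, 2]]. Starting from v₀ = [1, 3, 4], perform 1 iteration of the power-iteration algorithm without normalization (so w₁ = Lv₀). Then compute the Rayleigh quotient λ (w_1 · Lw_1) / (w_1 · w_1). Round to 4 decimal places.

λ ≈ 7.0673

w1 = Lv₀ = (22, 11, 19)
Lw1 = (139, 49, 170)
w1·Lw1 = 22·139 + 11·49 + 19·170 = 6827; w1·w1 = 22·22 + 11·11 + 19·19 = 966
λ ≈ 6827/966 = 7.0673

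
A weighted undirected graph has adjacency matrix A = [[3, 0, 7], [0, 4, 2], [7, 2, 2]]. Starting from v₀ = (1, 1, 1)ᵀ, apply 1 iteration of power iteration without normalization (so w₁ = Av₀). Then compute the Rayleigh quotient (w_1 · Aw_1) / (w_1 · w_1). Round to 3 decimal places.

w1 = Av₀ = (3·1 + 0·1 + 7·1; 0·1 + 4·1 + 2·1; 7·1 + 2·1 + 2·1) = (10, 6, 11)
Aw1 = (107, 46, 104)
w1·Aw1 = 10·107 + 6·46 + 11·104 = 2490; w1·w1 = 10·10 + 6·6 + 11·11 = 257
λ ≈ 2490/257 = 9.689

9.689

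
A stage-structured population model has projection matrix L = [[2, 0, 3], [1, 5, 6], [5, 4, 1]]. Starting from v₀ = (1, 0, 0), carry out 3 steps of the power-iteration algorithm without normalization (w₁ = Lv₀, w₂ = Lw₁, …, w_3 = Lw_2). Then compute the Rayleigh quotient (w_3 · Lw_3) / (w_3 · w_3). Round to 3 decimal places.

9.255

w1 = Lv₀ = (2, 1, 5)
w2 = Lw1 = (19, 37, 19)
w3 = Lw2 = (95, 318, 262)
Lw3 = (976, 3257, 2009)
w3·Lw3 = 95·976 + 318·3257 + 262·2009 = 1654804; w3·w3 = 95·95 + 318·318 + 262·262 = 178793
λ ≈ 1654804/178793 = 9.255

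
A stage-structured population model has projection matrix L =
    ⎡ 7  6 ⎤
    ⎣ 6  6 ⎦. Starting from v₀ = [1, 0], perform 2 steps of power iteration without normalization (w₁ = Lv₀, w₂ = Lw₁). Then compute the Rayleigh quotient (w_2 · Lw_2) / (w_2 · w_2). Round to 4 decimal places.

λ ≈ 12.5208

w1 = Lv₀ = (7, 6)
w2 = Lw1 = (85, 78)
Lw2 = (1063, 978)
w2·Lw2 = 85·1063 + 78·978 = 166639; w2·w2 = 85·85 + 78·78 = 13309
λ ≈ 166639/13309 = 12.5208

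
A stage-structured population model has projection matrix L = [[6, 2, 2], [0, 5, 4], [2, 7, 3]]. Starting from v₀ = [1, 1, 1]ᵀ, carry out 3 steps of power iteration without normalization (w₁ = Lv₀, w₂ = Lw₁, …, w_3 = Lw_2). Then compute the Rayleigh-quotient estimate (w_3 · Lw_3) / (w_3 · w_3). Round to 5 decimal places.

10.15010

w1 = Lv₀ = (10, 9, 12)
w2 = Lw1 = (102, 93, 119)
w3 = Lw2 = (1036, 941, 1212)
Lw3 = (10522, 9553, 12295)
w3·Lw3 = 1036·10522 + 941·9553 + 1212·12295 = 34791705; w3·w3 = 1036·1036 + 941·941 + 1212·1212 = 3427721
λ ≈ 34791705/3427721 = 10.15010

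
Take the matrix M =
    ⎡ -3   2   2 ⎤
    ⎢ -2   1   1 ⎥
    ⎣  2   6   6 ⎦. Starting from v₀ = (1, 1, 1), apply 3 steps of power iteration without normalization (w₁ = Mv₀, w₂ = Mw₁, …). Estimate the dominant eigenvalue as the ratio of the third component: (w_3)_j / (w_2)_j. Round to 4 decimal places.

w1 = Mv₀ = ((-3)·1 + 2·1 + 2·1; (-2)·1 + 1·1 + 1·1; 2·1 + 6·1 + 6·1) = (1, 0, 14)
w2 = Mw1 = ((-3)·1 + 2·0 + 2·14; (-2)·1 + 1·0 + 1·14; 2·1 + 6·0 + 6·14) = (25, 12, 86)
w3 = Mw2 = (121, 48, 638)
Ratio at component: 638 / 86 = 7.4186

λ ≈ 7.4186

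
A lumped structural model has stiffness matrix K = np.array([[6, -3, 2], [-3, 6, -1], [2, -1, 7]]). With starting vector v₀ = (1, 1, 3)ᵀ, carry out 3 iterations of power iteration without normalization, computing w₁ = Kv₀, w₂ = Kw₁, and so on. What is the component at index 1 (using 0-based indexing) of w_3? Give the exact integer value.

w1 = Kv₀ = (6·1 + (-3)·1 + 2·3; (-3)·1 + 6·1 + (-1)·3; 2·1 + (-1)·1 + 7·3) = (9, 0, 22)
w2 = Kw1 = (6·9 + (-3)·0 + 2·22; (-3)·9 + 6·0 + (-1)·22; 2·9 + (-1)·0 + 7·22) = (98, -49, 172)
w3 = Kw2 = (1079, -760, 1449)
The requested component of w3 is -760.

-760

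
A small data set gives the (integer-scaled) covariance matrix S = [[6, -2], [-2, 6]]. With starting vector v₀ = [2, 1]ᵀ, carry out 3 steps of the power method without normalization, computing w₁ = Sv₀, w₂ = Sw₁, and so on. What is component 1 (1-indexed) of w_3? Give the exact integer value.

352

w1 = Sv₀ = (10, 2)
w2 = Sw1 = (56, -8)
w3 = Sw2 = (352, -160)
The requested component of w3 is 352.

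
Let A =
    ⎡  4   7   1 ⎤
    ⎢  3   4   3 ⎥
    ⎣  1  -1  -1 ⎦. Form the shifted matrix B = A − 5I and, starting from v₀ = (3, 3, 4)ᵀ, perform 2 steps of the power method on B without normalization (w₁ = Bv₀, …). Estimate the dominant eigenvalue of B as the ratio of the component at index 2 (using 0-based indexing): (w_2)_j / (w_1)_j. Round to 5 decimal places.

-6.16667

B = A − 5I has rows (-1, 7, 1); (3, -1, 3); (1, -1, -6)
w1 = Bv₀ = ((-1)·3 + 7·3 + 1·4; 3·3 + (-1)·3 + 3·4; 1·3 + (-1)·3 + (-6)·4) = (22, 18, -24)
w2 = Bw1 = ((-1)·22 + 7·18 + 1·(-24); 3·22 + (-1)·18 + 3·(-24); 1·22 + (-1)·18 + (-6)·(-24)) = (80, -24, 148)
Ratio: 148/-24 = -6.16667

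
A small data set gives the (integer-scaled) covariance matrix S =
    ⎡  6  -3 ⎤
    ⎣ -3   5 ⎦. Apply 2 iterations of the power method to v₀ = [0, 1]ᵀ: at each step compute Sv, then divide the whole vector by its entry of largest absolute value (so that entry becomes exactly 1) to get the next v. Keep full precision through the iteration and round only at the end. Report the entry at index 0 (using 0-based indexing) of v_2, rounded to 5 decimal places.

Sv0 = (-3.000000, 5.000000); divide by 5.000000 → v1 = (-0.600000, 1.000000)
Sv1 = (-6.600000, 6.800000); divide by 6.800000 → v2 = (-0.970588, 1.000000)
Requested entry of v2: -33/34 = -0.97059

-0.97059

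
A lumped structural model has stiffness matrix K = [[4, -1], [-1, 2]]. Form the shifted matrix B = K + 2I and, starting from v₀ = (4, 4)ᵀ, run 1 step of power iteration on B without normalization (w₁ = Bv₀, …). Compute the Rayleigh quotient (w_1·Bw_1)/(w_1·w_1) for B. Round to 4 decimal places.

B = K + 2I has rows (6, -1); (-1, 4)
w1 = Bv₀ = (20, 12)
Bw1 = (108, 28)
w1·Bw1 = 2496; w1·w1 = 544; μ ≈ 2496/544 = 4.5882

μ ≈ 4.5882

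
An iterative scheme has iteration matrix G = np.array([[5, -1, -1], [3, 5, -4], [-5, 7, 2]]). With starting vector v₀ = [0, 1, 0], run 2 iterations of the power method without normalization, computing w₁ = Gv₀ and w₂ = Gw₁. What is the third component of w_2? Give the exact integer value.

54

w1 = Gv₀ = (5·0 + (-1)·1 + (-1)·0; 3·0 + 5·1 + (-4)·0; (-5)·0 + 7·1 + 2·0) = (-1, 5, 7)
w2 = Gw1 = (5·(-1) + (-1)·5 + (-1)·7; 3·(-1) + 5·5 + (-4)·7; (-5)·(-1) + 7·5 + 2·7) = (-17, -6, 54)
The requested component of w2 is 54.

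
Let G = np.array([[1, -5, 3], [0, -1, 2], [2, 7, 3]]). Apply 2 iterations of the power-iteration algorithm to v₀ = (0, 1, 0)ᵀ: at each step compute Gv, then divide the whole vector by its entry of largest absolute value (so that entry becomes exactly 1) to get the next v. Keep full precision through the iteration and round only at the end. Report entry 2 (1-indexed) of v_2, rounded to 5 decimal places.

0.71429

Gv0 = (-5.000000, -1.000000, 7.000000); divide by 7.000000 → v1 = (-0.714286, -0.142857, 1.000000)
Gv1 = (3.000000, 2.142857, 0.571429); divide by 3.000000 → v2 = (1.000000, 0.714286, 0.190476)
Requested entry of v2: 15/21 = 0.71429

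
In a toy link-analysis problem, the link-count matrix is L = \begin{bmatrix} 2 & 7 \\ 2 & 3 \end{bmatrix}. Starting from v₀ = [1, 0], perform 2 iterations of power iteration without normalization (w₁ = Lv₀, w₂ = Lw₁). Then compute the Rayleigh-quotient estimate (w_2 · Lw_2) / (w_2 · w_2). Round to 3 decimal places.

6.057

w1 = Lv₀ = (2·1 + 7·0; 2·1 + 3·0) = (2, 2)
w2 = Lw1 = (2·2 + 7·2; 2·2 + 3·2) = (18, 10)
Lw2 = (106, 66)
w2·Lw2 = 18·106 + 10·66 = 2568; w2·w2 = 18·18 + 10·10 = 424
λ ≈ 2568/424 = 6.057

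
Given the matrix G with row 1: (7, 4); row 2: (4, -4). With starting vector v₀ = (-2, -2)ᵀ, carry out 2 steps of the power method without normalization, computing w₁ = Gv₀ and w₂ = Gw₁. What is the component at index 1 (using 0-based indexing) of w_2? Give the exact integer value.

w1 = Gv₀ = (-22, 0)
w2 = Gw1 = (-154, -88)
The requested component of w2 is -88.

-88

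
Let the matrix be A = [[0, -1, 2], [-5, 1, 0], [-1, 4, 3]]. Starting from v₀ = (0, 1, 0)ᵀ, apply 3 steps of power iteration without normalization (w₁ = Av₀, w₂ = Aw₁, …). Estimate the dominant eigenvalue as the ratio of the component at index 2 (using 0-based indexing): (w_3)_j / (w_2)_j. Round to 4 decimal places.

w1 = Av₀ = (0·0 + (-1)·1 + 2·0; (-5)·0 + 1·1 + 0·0; (-1)·0 + 4·1 + 3·0) = (-1, 1, 4)
w2 = Aw1 = (0·(-1) + (-1)·1 + 2·4; (-5)·(-1) + 1·1 + 0·4; (-1)·(-1) + 4·1 + 3·4) = (7, 6, 17)
w3 = Aw2 = (28, -29, 68)
Ratio at component: 68 / 17 = 4.0000

4.0000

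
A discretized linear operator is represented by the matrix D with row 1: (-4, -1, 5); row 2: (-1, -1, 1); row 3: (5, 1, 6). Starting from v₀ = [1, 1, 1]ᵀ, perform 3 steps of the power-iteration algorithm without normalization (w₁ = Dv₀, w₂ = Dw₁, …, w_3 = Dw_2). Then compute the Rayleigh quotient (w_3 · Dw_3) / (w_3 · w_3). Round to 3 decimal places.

w1 = Dv₀ = ((-4)·1 + (-1)·1 + 5·1; (-1)·1 + (-1)·1 + 1·1; 5·1 + 1·1 + 6·1) = (0, -1, 12)
w2 = Dw1 = ((-4)·0 + (-1)·(-1) + 5·12; (-1)·0 + (-1)·(-1) + 1·12; 5·0 + 1·(-1) + 6·12) = (61, 13, 71)
w3 = Dw2 = (98, -3, 744)
Dw3 = (3331, 649, 4951)
w3·Dw3 = 98·3331 + (-3)·649 + 744·4951 = 4008035; w3·w3 = 98·98 + (-3)·(-3) + 744·744 = 563149
λ ≈ 4008035/563149 = 7.117

7.117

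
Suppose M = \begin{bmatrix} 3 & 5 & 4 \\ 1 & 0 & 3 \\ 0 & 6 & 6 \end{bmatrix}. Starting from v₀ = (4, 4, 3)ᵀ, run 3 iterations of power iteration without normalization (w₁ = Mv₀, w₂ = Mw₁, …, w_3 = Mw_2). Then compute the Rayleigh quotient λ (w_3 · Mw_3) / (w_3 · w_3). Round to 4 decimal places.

8.7592

w1 = Mv₀ = (44, 13, 42)
w2 = Mw1 = (365, 170, 330)
w3 = Mw2 = (3265, 1355, 3000)
Mw3 = (28570, 12265, 26130)
w3·Mw3 = 3265·28570 + 1355·12265 + 3000·26130 = 188290125; w3·w3 = 3265·3265 + 1355·1355 + 3000·3000 = 21496250
λ ≈ 188290125/21496250 = 8.7592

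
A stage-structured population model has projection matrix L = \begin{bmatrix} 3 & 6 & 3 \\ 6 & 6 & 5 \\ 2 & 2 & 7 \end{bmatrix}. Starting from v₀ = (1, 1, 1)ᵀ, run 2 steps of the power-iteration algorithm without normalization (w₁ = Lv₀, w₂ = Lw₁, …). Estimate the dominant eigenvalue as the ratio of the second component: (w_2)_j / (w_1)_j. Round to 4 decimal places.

13.4706

w1 = Lv₀ = (12, 17, 11)
w2 = Lw1 = (171, 229, 135)
Ratio at component: 229 / 17 = 13.4706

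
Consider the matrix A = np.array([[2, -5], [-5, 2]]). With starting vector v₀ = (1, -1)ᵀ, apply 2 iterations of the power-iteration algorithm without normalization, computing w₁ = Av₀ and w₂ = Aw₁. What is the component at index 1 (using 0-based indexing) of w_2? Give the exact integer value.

w1 = Av₀ = (2·1 + (-5)·(-1); (-5)·1 + 2·(-1)) = (7, -7)
w2 = Aw1 = (2·7 + (-5)·(-7); (-5)·7 + 2·(-7)) = (49, -49)
The requested component of w2 is -49.

-49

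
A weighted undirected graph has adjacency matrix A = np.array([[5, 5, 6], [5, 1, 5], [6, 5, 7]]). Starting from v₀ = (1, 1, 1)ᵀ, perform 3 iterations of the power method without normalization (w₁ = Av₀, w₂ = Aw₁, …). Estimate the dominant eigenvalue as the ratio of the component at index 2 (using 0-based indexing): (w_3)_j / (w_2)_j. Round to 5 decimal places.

λ ≈ 15.53069

w1 = Av₀ = (5·1 + 5·1 + 6·1; 5·1 + 1·1 + 5·1; 6·1 + 5·1 + 7·1) = (16, 11, 18)
w2 = Aw1 = (5·16 + 5·11 + 6·18; 5·16 + 1·11 + 5·18; 6·16 + 5·11 + 7·18) = (243, 181, 277)
w3 = Aw2 = (3782, 2781, 4302)
Ratio at component: 4302 / 277 = 15.53069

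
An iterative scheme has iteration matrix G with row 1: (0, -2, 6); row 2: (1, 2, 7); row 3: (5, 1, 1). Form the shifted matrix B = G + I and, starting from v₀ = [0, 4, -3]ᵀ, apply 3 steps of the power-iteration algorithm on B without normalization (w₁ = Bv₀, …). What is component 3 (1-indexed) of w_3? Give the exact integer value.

-453

B = G + I has rows (1, -2, 6); (1, 3, 7); (5, 1, 2)
w1 = Bv₀ = (-26, -9, -2)
w2 = Bw1 = (-20, -67, -143)
w3 = Bw2 = (-744, -1222, -453)
Requested component of w3: -453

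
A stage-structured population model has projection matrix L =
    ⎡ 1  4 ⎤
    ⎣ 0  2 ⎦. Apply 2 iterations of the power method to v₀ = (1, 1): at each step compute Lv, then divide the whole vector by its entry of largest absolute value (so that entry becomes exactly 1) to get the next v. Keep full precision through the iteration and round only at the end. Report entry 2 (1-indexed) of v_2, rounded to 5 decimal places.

Lv0 = (5.000000, 2.000000); divide by 5.000000 → v1 = (1.000000, 0.400000)
Lv1 = (2.600000, 0.800000); divide by 2.600000 → v2 = (1.000000, 0.307692)
Requested entry of v2: 4/13 = 0.30769

0.30769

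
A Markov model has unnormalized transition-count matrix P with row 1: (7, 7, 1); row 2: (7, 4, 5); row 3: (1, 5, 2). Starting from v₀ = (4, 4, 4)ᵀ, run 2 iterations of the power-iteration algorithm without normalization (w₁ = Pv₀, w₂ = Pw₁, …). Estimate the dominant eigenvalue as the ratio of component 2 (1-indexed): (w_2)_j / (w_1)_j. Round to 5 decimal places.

λ ≈ 13.06250

w1 = Pv₀ = (7·4 + 7·4 + 1·4; 7·4 + 4·4 + 5·4; 1·4 + 5·4 + 2·4) = (60, 64, 32)
w2 = Pw1 = (7·60 + 7·64 + 1·32; 7·60 + 4·64 + 5·32; 1·60 + 5·64 + 2·32) = (900, 836, 444)
Ratio at component: 836 / 64 = 13.06250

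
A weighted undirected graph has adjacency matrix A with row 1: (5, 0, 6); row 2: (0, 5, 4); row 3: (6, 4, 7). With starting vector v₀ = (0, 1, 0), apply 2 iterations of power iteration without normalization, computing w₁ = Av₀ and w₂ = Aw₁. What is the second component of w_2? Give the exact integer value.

41

w1 = Av₀ = (5·0 + 0·1 + 6·0; 0·0 + 5·1 + 4·0; 6·0 + 4·1 + 7·0) = (0, 5, 4)
w2 = Aw1 = (5·0 + 0·5 + 6·4; 0·0 + 5·5 + 4·4; 6·0 + 4·5 + 7·4) = (24, 41, 48)
The requested component of w2 is 41.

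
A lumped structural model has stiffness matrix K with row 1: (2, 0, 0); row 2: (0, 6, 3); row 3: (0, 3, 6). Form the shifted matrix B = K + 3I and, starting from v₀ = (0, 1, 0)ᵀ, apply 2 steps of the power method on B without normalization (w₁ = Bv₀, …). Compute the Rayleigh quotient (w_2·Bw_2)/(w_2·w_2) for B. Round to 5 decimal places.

11.64706

B = K + 3I has rows (5, 0, 0); (0, 9, 3); (0, 3, 9)
w1 = Bv₀ = (0, 9, 3)
w2 = Bw1 = (0, 90, 54)
Bw2 = (0, 972, 756)
w2·Bw2 = 128304; w2·w2 = 11016; μ ≈ 128304/11016 = 11.64706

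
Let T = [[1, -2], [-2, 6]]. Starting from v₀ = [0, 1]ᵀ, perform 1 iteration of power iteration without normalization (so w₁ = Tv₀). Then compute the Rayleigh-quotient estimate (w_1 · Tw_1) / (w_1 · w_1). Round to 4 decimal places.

w1 = Tv₀ = (1·0 + (-2)·1; (-2)·0 + 6·1) = (-2, 6)
Tw1 = (-14, 40)
w1·Tw1 = (-2)·(-14) + 6·40 = 268; w1·w1 = (-2)·(-2) + 6·6 = 40
λ ≈ 268/40 = 6.7000

6.7000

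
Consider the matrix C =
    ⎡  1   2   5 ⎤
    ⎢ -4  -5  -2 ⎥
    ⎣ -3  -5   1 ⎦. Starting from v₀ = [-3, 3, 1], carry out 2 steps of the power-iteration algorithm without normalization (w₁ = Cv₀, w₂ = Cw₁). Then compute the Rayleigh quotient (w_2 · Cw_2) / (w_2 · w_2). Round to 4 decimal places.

w1 = Cv₀ = (8, -5, -5)
w2 = Cw1 = (-27, 3, -4)
Cw2 = (-41, 101, 62)
w2·Cw2 = (-27)·(-41) + 3·101 + (-4)·62 = 1162; w2·w2 = (-27)·(-27) + 3·3 + (-4)·(-4) = 754
λ ≈ 1162/754 = 1.5411

1.5411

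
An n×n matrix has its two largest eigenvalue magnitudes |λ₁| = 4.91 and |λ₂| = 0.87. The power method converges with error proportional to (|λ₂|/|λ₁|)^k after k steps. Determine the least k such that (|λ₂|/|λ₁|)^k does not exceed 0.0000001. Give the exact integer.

|λ₂/λ₁| = 0.87/4.91 = 0.17719
Need k ≥ ln(0.0000001) / ln(0.17719) = -16.1181 / -1.7305 ≈ 9.314
Smallest integer k satisfying the bound: 10

10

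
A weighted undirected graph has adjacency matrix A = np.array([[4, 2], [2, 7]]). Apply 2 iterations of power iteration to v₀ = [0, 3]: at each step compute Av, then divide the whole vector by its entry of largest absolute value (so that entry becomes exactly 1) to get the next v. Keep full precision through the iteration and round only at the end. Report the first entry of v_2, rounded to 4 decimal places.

Av0 = (6.00000, 21.00000); divide by 21.00000 → v1 = (0.28571, 1.00000)
Av1 = (3.14286, 7.57143); divide by 7.57143 → v2 = (0.41509, 1.00000)
Requested entry of v2: 66/159 = 0.4151

0.4151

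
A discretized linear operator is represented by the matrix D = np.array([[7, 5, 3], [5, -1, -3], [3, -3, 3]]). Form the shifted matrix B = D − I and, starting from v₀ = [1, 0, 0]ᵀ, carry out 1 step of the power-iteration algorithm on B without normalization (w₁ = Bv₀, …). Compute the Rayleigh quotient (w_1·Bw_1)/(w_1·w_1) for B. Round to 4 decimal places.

μ ≈ 7.1714

B = D − I has rows (6, 5, 3); (5, -2, -3); (3, -3, 2)
w1 = Bv₀ = (6, 5, 3)
Bw1 = (70, 11, 9)
w1·Bw1 = 502; w1·w1 = 70; μ ≈ 502/70 = 7.1714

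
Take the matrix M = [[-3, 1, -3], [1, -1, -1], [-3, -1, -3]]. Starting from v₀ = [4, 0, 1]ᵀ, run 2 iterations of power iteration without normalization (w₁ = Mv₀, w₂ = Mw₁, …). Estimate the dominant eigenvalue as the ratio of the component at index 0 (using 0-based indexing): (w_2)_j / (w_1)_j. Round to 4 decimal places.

-6.2000

w1 = Mv₀ = ((-3)·4 + 1·0 + (-3)·1; 1·4 + (-1)·0 + (-1)·1; (-3)·4 + (-1)·0 + (-3)·1) = (-15, 3, -15)
w2 = Mw1 = ((-3)·(-15) + 1·3 + (-3)·(-15); 1·(-15) + (-1)·3 + (-1)·(-15); (-3)·(-15) + (-1)·3 + (-3)·(-15)) = (93, -3, 87)
Ratio at component: 93 / -15 = -6.2000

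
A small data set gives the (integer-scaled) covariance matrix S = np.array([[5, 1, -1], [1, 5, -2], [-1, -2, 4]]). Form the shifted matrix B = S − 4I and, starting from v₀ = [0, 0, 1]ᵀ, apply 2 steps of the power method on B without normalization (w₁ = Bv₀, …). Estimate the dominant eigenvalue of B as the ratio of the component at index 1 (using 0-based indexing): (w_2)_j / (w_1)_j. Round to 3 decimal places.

1.500

B = S − 4I has rows (1, 1, -1); (1, 1, -2); (-1, -2, 0)
w1 = Bv₀ = (1·0 + 1·0 + (-1)·1; 1·0 + 1·0 + (-2)·1; (-1)·0 + (-2)·0 + 0·1) = (-1, -2, 0)
w2 = Bw1 = (1·(-1) + 1·(-2) + (-1)·0; 1·(-1) + 1·(-2) + (-2)·0; (-1)·(-1) + (-2)·(-2) + 0·0) = (-3, -3, 5)
Ratio: -3/-2 = 1.500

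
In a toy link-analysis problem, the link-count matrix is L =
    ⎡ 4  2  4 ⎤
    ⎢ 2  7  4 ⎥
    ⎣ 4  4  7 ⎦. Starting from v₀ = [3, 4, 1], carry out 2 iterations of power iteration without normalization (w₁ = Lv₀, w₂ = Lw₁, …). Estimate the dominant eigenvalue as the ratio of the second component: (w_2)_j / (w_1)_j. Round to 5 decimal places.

11.94737

w1 = Lv₀ = (4·3 + 2·4 + 4·1; 2·3 + 7·4 + 4·1; 4·3 + 4·4 + 7·1) = (24, 38, 35)
w2 = Lw1 = (4·24 + 2·38 + 4·35; 2·24 + 7·38 + 4·35; 4·24 + 4·38 + 7·35) = (312, 454, 493)
Ratio at component: 454 / 38 = 11.94737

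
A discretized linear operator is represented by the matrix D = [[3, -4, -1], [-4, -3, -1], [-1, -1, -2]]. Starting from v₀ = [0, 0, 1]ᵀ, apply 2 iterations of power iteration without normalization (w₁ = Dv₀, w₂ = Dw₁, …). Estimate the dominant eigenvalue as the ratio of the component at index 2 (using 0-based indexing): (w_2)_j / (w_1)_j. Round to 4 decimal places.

w1 = Dv₀ = (3·0 + (-4)·0 + (-1)·1; (-4)·0 + (-3)·0 + (-1)·1; (-1)·0 + (-1)·0 + (-2)·1) = (-1, -1, -2)
w2 = Dw1 = (3·(-1) + (-4)·(-1) + (-1)·(-2); (-4)·(-1) + (-3)·(-1) + (-1)·(-2); (-1)·(-1) + (-1)·(-1) + (-2)·(-2)) = (3, 9, 6)
Ratio at component: 6 / -2 = -3.0000

-3.0000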